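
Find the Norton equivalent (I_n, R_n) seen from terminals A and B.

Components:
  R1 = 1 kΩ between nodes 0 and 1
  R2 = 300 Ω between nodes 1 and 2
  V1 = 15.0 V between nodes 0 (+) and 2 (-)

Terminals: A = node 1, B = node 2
Find the Thévenin equivalent first; then I_n = V_th/R_th and R_n = R_th.
Step 1 — V_th is the open-circuit voltage V_A - V_B (nothing connected across the terminals).
Nodal analysis, taking node 2 as the 0 V reference.
Source V1 fixes V_0 = 15 V.
KCL at each unknown node (sum of currents leaving = 0; resistances in Ω):
  Node 1: (V_1 - 15)/1000 + (V_1 - 0)/300 = 0
Collecting terms: 0.004333 × V_1 = 0.015  =>  V_1 = 3.462 V
V_th = V_1 - V_2 = 3.462 - 0 = 3.462 V
Step 2 — R_th: zero the source — replace V1 by a short circuit (node 2 merges into node 0) — and find the resistance seen between A (node 1) and B (node 0).
Reduce the network between node 1 (A) and node 0 (B) by series/parallel combination:
  Rp1 = R1 ‖ R2 (parallel, both between nodes 0 and 1) = 1/(1/1000 + 1/300) = 230.8 Ω
R_th = 230.8 Ω
I_n = V_th/R_th = 3.462/230.8 = 0.015 A, and R_n = R_th = 230.8 Ω

Final answer: I_n = 0.015 A, R_n = 230.8 Ω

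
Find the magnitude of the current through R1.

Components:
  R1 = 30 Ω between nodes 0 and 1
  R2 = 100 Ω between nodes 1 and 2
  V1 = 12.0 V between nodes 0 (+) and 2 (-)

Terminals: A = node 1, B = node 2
Nodal analysis, taking node 2 as the 0 V reference.
Source V1 fixes V_0 = 12 V.
KCL at each unknown node (sum of currents leaving = 0; resistances in Ω):
  Node 1: (V_1 - 12)/30 + (V_1 - 0)/100 = 0
Collecting terms: 0.04333 × V_1 = 0.4  =>  V_1 = 9.231 V
I_R1 = (V_0 - V_1)/R1 = (12 - 9.231)/30 = 0.09231 A
|I_R1| = 0.09231 A

Final answer: |I_R1| = 0.09231 A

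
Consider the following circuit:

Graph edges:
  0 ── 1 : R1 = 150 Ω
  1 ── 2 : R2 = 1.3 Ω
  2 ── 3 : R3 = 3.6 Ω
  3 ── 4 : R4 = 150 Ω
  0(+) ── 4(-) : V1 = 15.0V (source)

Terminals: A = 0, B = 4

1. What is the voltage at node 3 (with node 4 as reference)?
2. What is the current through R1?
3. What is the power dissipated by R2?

Nodal analysis, taking node 4 as the 0 V reference.
Source V1 fixes V_0 = 15 V.
KCL at each unknown node (sum of currents leaving = 0; resistances in Ω):
  Node 1: (V_1 - 15)/150 + (V_1 - V_2)/1.3 = 0
  Node 2: (V_2 - V_1)/1.3 + (V_2 - V_3)/3.6 = 0
  Node 3: (V_3 - V_2)/3.6 + (V_3 - 0)/150 = 0
Collecting terms (coefficients in siemens):
  0.7759·V_1 - 0.7692·V_2 = 0.1
  1.047·V_2 - 0.7692·V_1 - 0.2778·V_3 = 0
  0.2844·V_3 - 0.2778·V_2 = 0
Solving these 3 simultaneous equations (Gaussian elimination) gives:
  V_1 = 7.621 V, V_2 = 7.557 V, V_3 = 7.379 V
Part 1:
  Read off the nodal solution: V_3 = 7.379 V
Part 2:
  I_R1 = (V_0 - V_1)/R1 = (15 - 7.621)/150 = 0.0492 A
  Magnitude: I_R1 = 0.0492 A
Part 3:
  I_R2 = (V_1 - V_2)/R2 = (7.621 - 7.557)/1.3 = 0.0492 A
  P_R2 = I_R2² × R2 = (0.0492)² × 1.3 = 0.003146 W

Final answers:
1. V_3 = 7.379 V
2. I_R1 = 0.0492 A
3. P_R2 = 0.003146 W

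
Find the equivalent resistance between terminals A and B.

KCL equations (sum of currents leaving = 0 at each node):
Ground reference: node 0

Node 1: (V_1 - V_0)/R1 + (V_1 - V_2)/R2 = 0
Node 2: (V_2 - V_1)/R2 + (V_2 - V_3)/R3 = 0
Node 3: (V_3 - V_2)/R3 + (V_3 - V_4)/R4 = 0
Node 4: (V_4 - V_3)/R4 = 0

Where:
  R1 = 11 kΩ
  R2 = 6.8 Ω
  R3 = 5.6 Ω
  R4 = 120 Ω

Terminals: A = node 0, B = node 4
Reduce the network between node 0 (A) and node 4 (B) by series/parallel combination:
  Rs1 = R1 + R2 (series, joined only at node 1) = 11000 + 6.8 = 11010 Ω
  Rs2 = R3 + Rs1 (series, joined only at node 2) = 5.6 + 11010 = 11010 Ω
  Rs3 = R4 + Rs2 (series, joined only at node 3) = 120 + 11010 = 11130 Ω
R_eq = 11.13 kΩ

Final answer: 11.13 kΩ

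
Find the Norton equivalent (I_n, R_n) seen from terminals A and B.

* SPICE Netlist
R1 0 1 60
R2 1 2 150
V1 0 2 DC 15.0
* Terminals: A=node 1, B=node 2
Find the Thévenin equivalent first; then I_n = V_th/R_th and R_n = R_th.
Step 1 — V_th is the open-circuit voltage V_A - V_B (nothing connected across the terminals).
Nodal analysis, taking node 2 as the 0 V reference.
Source V1 fixes V_0 = 15 V.
KCL at each unknown node (sum of currents leaving = 0; resistances in Ω):
  Node 1: (V_1 - 15)/60 + (V_1 - 0)/150 = 0
Collecting terms: 0.02333 × V_1 = 0.25  =>  V_1 = 10.71 V
V_th = V_1 - V_2 = 10.71 - 0 = 10.71 V
Step 2 — R_th: zero the source — replace V1 by a short circuit (node 2 merges into node 0) — and find the resistance seen between A (node 1) and B (node 0).
Reduce the network between node 1 (A) and node 0 (B) by series/parallel combination:
  Rp1 = R1 ‖ R2 (parallel, both between nodes 0 and 1) = 1/(1/60 + 1/150) = 42.86 Ω
R_th = 42.86 Ω
I_n = V_th/R_th = 10.71/42.86 = 0.25 A, and R_n = R_th = 42.86 Ω

Final answer: I_n = 0.25 A, R_n = 42.86 Ω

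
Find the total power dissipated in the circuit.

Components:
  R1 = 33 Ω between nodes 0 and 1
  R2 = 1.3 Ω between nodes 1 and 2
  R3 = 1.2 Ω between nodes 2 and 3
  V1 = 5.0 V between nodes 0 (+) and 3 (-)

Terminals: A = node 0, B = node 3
Nodal analysis, taking node 3 as the 0 V reference.
Source V1 fixes V_0 = 5 V.
KCL at each unknown node (sum of currents leaving = 0; resistances in Ω):
  Node 1: (V_1 - 5)/33 + (V_1 - V_2)/1.3 = 0
  Node 2: (V_2 - V_1)/1.3 + (V_2 - 0)/1.2 = 0
Collecting terms (coefficients in siemens):
  0.7995·V_1 - 0.7692·V_2 = 0.1515
  1.603·V_2 - 0.7692·V_1 = 0
Determinant D = (0.7995)(1.603) - (-0.7692)(-0.7692) = 0.6896
V_1 = [(0.1515)(1.603) - (-0.7692)(0)]/D = 0.3521 V
V_2 = [(0.7995)(0) - (0.1515)(-0.7692)]/D = 0.169 V
Power in each resistor, P = (ΔV)²/R:
  P_R1 = (5 - 0.3521)²/33 = 0.6546 W
  P_R2 = (0.3521 - 0.169)²/1.3 = 0.02579 W
  P_R3 = (0.169 - 0)²/1.2 = 0.0238 W
P_total = P_R1 + P_R2 + P_R3 = 0.7042 W

Final answer: 0.7042 W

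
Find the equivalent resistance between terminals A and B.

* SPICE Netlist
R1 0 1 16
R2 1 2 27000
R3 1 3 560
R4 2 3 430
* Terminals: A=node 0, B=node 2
Reduce the network between node 0 (A) and node 2 (B) by series/parallel combination:
  Rs1 = R3 + R4 (series, joined only at node 3) = 560 + 430 = 990 Ω
  Rp1 = R2 ‖ Rs1 (parallel, both between nodes 1 and 2) = 1/(1/27000 + 1/990) = 955 Ω
  Rs2 = R1 + Rp1 (series, joined only at node 1) = 16 + 955 = 971 Ω
R_eq = 971 Ω

Final answer: 971 Ω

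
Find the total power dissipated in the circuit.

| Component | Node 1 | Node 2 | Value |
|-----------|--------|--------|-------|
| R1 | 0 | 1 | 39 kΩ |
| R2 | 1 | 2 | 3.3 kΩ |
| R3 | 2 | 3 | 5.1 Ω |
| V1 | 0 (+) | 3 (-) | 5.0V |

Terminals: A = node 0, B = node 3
Nodal analysis, taking node 3 as the 0 V reference.
Source V1 fixes V_0 = 5 V.
KCL at each unknown node (sum of currents leaving = 0; resistances in Ω):
  Node 1: (V_1 - 5)/39000 + (V_1 - V_2)/3300 = 0
  Node 2: (V_2 - V_1)/3300 + (V_2 - 0)/5.1 = 0
Collecting terms (coefficients in siemens):
  0.0003287·V_1 - 0.000303·V_2 = 0.0001282
  0.1964·V_2 - 0.000303·V_1 = 0
Determinant D = (0.0003287)(0.1964) - (-0.000303)(-0.000303) = 0.00006445
V_1 = [(0.0001282)(0.1964) - (-0.000303)(0)]/D = 0.3906 V
V_2 = [(0.0003287)(0) - (0.0001282)(-0.000303)]/D = 0.0006028 V
Power in each resistor, P = (ΔV)²/R:
  P_R1 = (5 - 0.3906)²/39000 = 0.0005448 W
  P_R2 = (0.3906 - 0.0006028)²/3300 = 0.0000461 W
  P_R3 = (0.0006028 - 0)²/5.1 = 0.00000007124 W
P_total = P_R1 + P_R2 + P_R3 = 0.0005909 W

Final answer: 0.0005909 W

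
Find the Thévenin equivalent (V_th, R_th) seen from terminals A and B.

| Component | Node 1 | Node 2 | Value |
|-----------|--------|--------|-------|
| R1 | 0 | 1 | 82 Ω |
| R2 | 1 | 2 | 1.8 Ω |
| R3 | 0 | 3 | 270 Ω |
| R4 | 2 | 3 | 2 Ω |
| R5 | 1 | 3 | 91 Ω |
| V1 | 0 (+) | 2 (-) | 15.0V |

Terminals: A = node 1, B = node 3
Step 1 — V_th is the open-circuit voltage V_A - V_B (nothing connected across the terminals).
Nodal analysis, taking node 2 as the 0 V reference.
Source V1 fixes V_0 = 15 V.
KCL at each unknown node (sum of currents leaving = 0; resistances in Ω):
  Node 1: (V_1 - 15)/82 + (V_1 - 0)/1.8 + (V_1 - V_3)/91 = 0
  Node 3: (V_3 - 15)/270 + (V_3 - 0)/2 + (V_3 - V_1)/91 = 0
Collecting terms (coefficients in siemens):
  0.5787·V_1 - 0.01099·V_3 = 0.1829
  0.5147·V_3 - 0.01099·V_1 = 0.05556
Determinant D = (0.5787)(0.5147) - (-0.01099)(-0.01099) = 0.2978
V_1 = [(0.1829)(0.5147) - (-0.01099)(0.05556)]/D = 0.3183 V
V_3 = [(0.5787)(0.05556) - (0.1829)(-0.01099)]/D = 0.1147 V
V_th = V_1 - V_3 = 0.3183 - 0.1147 = 0.2035 V
Step 2 — R_th: zero the source — replace V1 by a short circuit (node 2 merges into node 0) — and find the resistance seen between A (node 1) and B (node 3).
Reduce the network between node 1 (A) and node 3 (B) by series/parallel combination:
  Rp1 = R1 ‖ R2 (parallel, both between nodes 0 and 1) = 1/(1/82 + 1/1.8) = 1.761 Ω
  Rp2 = R3 ‖ R4 (parallel, both between nodes 0 and 3) = 1/(1/270 + 1/2) = 1.985 Ω
  Rs1 = Rp1 + Rp2 (series, joined only at node 0) = 1.761 + 1.985 = 3.747 Ω
  Rp3 = R5 ‖ Rs1 (parallel, both between nodes 1 and 3) = 1/(1/91 + 1/3.747) = 3.598 Ω
R_th = 3.598 Ω

Final answer: V_th = 0.2035 V, R_th = 3.598 Ω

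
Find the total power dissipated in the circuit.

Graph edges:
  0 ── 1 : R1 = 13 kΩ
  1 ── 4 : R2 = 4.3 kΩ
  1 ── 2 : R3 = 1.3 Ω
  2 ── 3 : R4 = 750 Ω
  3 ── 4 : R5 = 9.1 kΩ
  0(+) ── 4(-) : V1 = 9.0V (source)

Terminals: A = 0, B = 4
Nodal analysis, taking node 4 as the 0 V reference.
Source V1 fixes V_0 = 9 V.
KCL at each unknown node (sum of currents leaving = 0; resistances in Ω):
  Node 1: (V_1 - 9)/13000 + (V_1 - 0)/4300 + (V_1 - V_2)/1.3 = 0
  Node 2: (V_2 - V_1)/1.3 + (V_2 - V_3)/750 = 0
  Node 3: (V_3 - V_2)/750 + (V_3 - 0)/9100 = 0
Collecting terms (coefficients in siemens):
  0.7695·V_1 - 0.7692·V_2 = 0.0006923
  0.7706·V_2 - 0.7692·V_1 - 0.001333·V_3 = 0
  0.001443·V_3 - 0.001333·V_2 = 0
Solving these 3 simultaneous equations (Gaussian elimination) gives:
  V_1 = 1.684 V, V_2 = 1.684 V, V_3 = 1.556 V
Power in each resistor, P = (ΔV)²/R:
  P_R1 = (9 - 1.684)²/13000 = 0.004117 W
  P_R2 = (1.684 - 0)²/4300 = 0.0006599 W
  P_R3 = (1.684 - 1.684)²/1.3 = 0.00000003801 W
  P_R4 = (1.684 - 1.556)²/750 = 0.00002193 W
  P_R5 = (1.556 - 0)²/9100 = 0.0002661 W
P_total = P_R1 + P_R2 + P_R3 + P_R4 + P_R5 = 0.005065 W

Final answer: 0.005065 W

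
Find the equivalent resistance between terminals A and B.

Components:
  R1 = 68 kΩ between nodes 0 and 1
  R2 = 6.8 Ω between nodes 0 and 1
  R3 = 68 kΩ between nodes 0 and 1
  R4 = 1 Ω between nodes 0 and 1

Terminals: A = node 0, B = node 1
Reduce the network between node 0 (A) and node 1 (B) by series/parallel combination:
  Rp1 = R1 ‖ R2 ‖ R3 ‖ R4 (parallel, all between nodes 0 and 1) = 1/(1/68000 + 1/6.8 + 1/68000 + 1/1) = 0.8718 Ω
R_eq = 0.8718 Ω

Final answer: 0.8718 Ω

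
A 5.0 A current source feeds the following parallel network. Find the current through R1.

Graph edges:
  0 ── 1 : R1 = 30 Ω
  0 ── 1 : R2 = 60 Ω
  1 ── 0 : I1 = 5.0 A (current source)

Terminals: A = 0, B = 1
All resistors sit directly between nodes 0 and 1, so they are in parallel and share one voltage V; the full source current 5 A splits among them.
1/R_par = 1/30 + 1/60 = 0.05 S  =>  R_par = 20 Ω
V = I × R_par = 5 × 20 = 100 V
I_R1 = V/R1 = 100/30 = 3.333 A

Final answer: 3.333 A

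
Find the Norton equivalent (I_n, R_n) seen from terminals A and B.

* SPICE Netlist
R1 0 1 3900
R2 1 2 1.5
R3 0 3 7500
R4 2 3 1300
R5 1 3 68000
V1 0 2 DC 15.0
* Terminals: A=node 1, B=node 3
Find the Thévenin equivalent first; then I_n = V_th/R_th and R_n = R_th.
Step 1 — V_th is the open-circuit voltage V_A - V_B (nothing connected across the terminals).
Nodal analysis, taking node 2 as the 0 V reference.
Source V1 fixes V_0 = 15 V.
KCL at each unknown node (sum of currents leaving = 0; resistances in Ω):
  Node 1: (V_1 - 15)/3900 + (V_1 - 0)/1.5 + (V_1 - V_3)/68000 = 0
  Node 3: (V_3 - 15)/7500 + (V_3 - 0)/1300 + (V_3 - V_1)/68000 = 0
Collecting terms (coefficients in siemens):
  0.6669·V_1 - 0.00001471·V_3 = 0.003846
  0.0009173·V_3 - 0.00001471·V_1 = 0.002
Determinant D = (0.6669)(0.0009173) - (-0.00001471)(-0.00001471) = 0.0006118
V_1 = [(0.003846)(0.0009173) - (-0.00001471)(0.002)]/D = 0.005815 V
V_3 = [(0.6669)(0.002) - (0.003846)(-0.00001471)]/D = 2.18 V
V_th = V_1 - V_3 = 0.005815 - 2.18 = -2.175 V
Step 2 — R_th: zero the source — replace V1 by a short circuit (node 2 merges into node 0) — and find the resistance seen between A (node 1) and B (node 3).
Reduce the network between node 1 (A) and node 3 (B) by series/parallel combination:
  Rp1 = R1 ‖ R2 (parallel, both between nodes 0 and 1) = 1/(1/3900 + 1/1.5) = 1.499 Ω
  Rp2 = R3 ‖ R4 (parallel, both between nodes 0 and 3) = 1/(1/7500 + 1/1300) = 1108 Ω
  Rs1 = Rp1 + Rp2 (series, joined only at node 0) = 1.499 + 1108 = 1109 Ω
  Rp3 = R5 ‖ Rs1 (parallel, both between nodes 1 and 3) = 1/(1/68000 + 1/1109) = 1092 Ω
R_th = 1.092 kΩ
I_n = V_th/R_th = -2.175/1092 = -0.001992 A, and R_n = R_th = 1.092 kΩ

Final answer: I_n = -0.001992 A, R_n = 1.092 kΩ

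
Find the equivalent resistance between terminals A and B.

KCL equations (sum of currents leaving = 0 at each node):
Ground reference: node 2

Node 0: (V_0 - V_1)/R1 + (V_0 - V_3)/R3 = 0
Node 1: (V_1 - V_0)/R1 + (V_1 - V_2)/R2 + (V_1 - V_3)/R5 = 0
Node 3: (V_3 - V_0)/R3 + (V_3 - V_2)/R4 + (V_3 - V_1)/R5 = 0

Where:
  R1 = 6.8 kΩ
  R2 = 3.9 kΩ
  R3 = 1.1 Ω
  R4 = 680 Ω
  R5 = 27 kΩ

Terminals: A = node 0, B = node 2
The network is not a plain series/parallel combination. Inject a 1 A test current into terminal A (node 0) and return it from terminal B (node 2); then R_eq = V_A / (1 A).
Nodal analysis, taking node 2 as the 0 V reference.
Current source I_test pushes 1 A into node 0 and draws it out of node 2.
KCL at each unknown node (sum of currents leaving = 0; resistances in Ω):
  Node 0: (V_0 - V_1)/6800 + (V_0 - V_3)/1.1 - 1 = 0
  Node 1: (V_1 - V_0)/6800 + (V_1 - 0)/3900 + (V_1 - V_3)/27000 = 0
  Node 3: (V_3 - V_0)/1.1 + (V_3 - V_1)/27000 + (V_3 - 0)/680 = 0
Collecting terms (coefficients in siemens):
  0.9092·V_0 - 0.0001471·V_1 - 0.9091·V_3 = 1
  0.0004405·V_1 - 0.0001471·V_0 - 0.00003704·V_3 = 0
  0.9106·V_3 - 0.9091·V_0 - 0.00003704·V_1 = 0
Solving these 3 simultaneous equations (Gaussian elimination) gives:
  V_0 = 634.8 V, V_1 = 265.2 V, V_3 = 633.8 V
R_eq = V_0 / 1 A = 634.8 Ω

Final answer: 634.8 Ω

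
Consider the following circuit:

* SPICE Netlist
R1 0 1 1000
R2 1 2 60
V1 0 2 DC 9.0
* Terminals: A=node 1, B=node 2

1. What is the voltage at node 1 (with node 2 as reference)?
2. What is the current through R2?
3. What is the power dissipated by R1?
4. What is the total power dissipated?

Nodal analysis, taking node 2 as the 0 V reference.
Source V1 fixes V_0 = 9 V.
KCL at each unknown node (sum of currents leaving = 0; resistances in Ω):
  Node 1: (V_1 - 9)/1000 + (V_1 - 0)/60 = 0
Collecting terms: 0.01767 × V_1 = 0.009  =>  V_1 = 0.5094 V
Part 1:
  Read off the nodal solution: V_1 = 0.5094 V
Part 2:
  I_R2 = (V_1 - V_2)/R2 = (0.5094 - 0)/60 = 0.008491 A
  Magnitude: I_R2 = 0.008491 A
Part 3:
  I_R1 = (V_0 - V_1)/R1 = (9 - 0.5094)/1000 = 0.008491 A
  P_R1 = I_R1² × R1 = (0.008491)² × 1000 = 0.07209 W
Part 4:
  Power in each resistor, P = (ΔV)²/R:
    P_R1 = (9 - 0.5094)²/1000 = 0.07209 W
    P_R2 = (0.5094 - 0)²/60 = 0.004325 W
  P_total = P_R1 + P_R2 = 0.07642 W

Final answers:
1. V_1 = 0.5094 V
2. I_R2 = 0.008491 A
3. P_R1 = 0.07209 W
4. P_total = 0.07642 W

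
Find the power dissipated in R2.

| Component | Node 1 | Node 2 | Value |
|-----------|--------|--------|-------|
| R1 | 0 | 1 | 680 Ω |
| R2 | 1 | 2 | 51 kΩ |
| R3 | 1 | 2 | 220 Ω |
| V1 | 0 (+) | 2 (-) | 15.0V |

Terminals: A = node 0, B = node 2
Nodal analysis, taking node 2 as the 0 V reference.
Source V1 fixes V_0 = 15 V.
KCL at each unknown node (sum of currents leaving = 0; resistances in Ω):
  Node 1: (V_1 - 15)/680 + (V_1 - 0)/51000 + (V_1 - 0)/220 = 0
Collecting terms: 0.006036 × V_1 = 0.02206  =>  V_1 = 3.655 V
I_R2 = (V_1 - V_2)/R2 = (3.655 - 0)/51000 = 0.00007166 A
P_R2 = I_R2² × R2 = (0.00007166)² × 51000 = 0.0002619 W

Final answer: 0.0002619 W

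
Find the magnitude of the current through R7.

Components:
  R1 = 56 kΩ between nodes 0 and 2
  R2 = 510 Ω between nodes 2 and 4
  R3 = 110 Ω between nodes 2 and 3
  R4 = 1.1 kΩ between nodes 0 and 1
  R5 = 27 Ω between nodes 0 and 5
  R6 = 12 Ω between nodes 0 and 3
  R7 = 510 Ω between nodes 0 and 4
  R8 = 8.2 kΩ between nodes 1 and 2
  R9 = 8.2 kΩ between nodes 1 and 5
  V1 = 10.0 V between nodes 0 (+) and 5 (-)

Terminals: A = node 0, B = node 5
Nodal analysis, taking node 5 as the 0 V reference.
Source V1 fixes V_0 = 10 V.
KCL at each unknown node (sum of currents leaving = 0; resistances in Ω):
  Node 1: (V_1 - 10)/1100 + (V_1 - V_2)/8200 + (V_1 - 0)/8200 = 0
  Node 2: (V_2 - 10)/56000 + (V_2 - V_4)/510 + (V_2 - V_3)/110 + (V_2 - V_1)/8200 = 0
  Node 3: (V_3 - V_2)/110 + (V_3 - 10)/12 = 0
  Node 4: (V_4 - V_2)/510 + (V_4 - 10)/510 = 0
Collecting terms (coefficients in siemens):
  0.001153·V_1 - 0.000122·V_2 = 0.009091
  0.01119·V_2 - 0.000122·V_1 - 0.009091·V_3 - 0.001961·V_4 = 0.0001786
  0.09242·V_3 - 0.009091·V_2 = 0.8333
  0.003922·V_4 - 0.001961·V_2 = 0.01961
Solving these 4 simultaneous equations (Gaussian elimination) gives:
  V_1 = 8.941 V, V_2 = 9.986 V, V_3 = 9.999 V, V_4 = 9.993 V
I_R7 = (V_0 - V_4)/R7 = (10 - 9.993)/510 = 0.00001359 A
|I_R7| = 0.00001359 A

Final answer: |I_R7| = 1.359e-05 A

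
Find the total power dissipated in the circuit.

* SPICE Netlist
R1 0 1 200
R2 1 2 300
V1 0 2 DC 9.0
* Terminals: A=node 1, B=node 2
Nodal analysis, taking node 2 as the 0 V reference.
Source V1 fixes V_0 = 9 V.
KCL at each unknown node (sum of currents leaving = 0; resistances in Ω):
  Node 1: (V_1 - 9)/200 + (V_1 - 0)/300 = 0
Collecting terms: 0.008333 × V_1 = 0.045  =>  V_1 = 5.4 V
Power in each resistor, P = (ΔV)²/R:
  P_R1 = (9 - 5.4)²/200 = 0.0648 W
  P_R2 = (5.4 - 0)²/300 = 0.0972 W
P_total = P_R1 + P_R2 = 0.162 W

Final answer: 0.162 W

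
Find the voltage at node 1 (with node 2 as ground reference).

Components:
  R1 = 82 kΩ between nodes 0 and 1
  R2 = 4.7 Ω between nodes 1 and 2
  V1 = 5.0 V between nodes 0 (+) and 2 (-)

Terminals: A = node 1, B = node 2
Nodal analysis, taking node 2 as the 0 V reference.
Source V1 fixes V_0 = 5 V.
KCL at each unknown node (sum of currents leaving = 0; resistances in Ω):
  Node 1: (V_1 - 5)/82000 + (V_1 - 0)/4.7 = 0
Collecting terms: 0.2128 × V_1 = 0.00006098  =>  V_1 = 0.0002866 V
The requested potential is V_1 = 0.0002866 V.

Final answer: V_1 = 0.0002866 V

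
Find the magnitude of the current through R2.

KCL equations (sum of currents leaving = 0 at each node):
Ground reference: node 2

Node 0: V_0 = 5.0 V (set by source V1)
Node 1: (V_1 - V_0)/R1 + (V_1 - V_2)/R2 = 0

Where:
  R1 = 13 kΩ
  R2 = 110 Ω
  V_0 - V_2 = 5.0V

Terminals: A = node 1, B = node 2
Nodal analysis, taking node 2 as the 0 V reference.
Source V1 fixes V_0 = 5 V.
KCL at each unknown node (sum of currents leaving = 0; resistances in Ω):
  Node 1: (V_1 - 5)/13000 + (V_1 - 0)/110 = 0
Collecting terms: 0.009168 × V_1 = 0.0003846  =>  V_1 = 0.04195 V
I_R2 = (V_1 - V_2)/R2 = (0.04195 - 0)/110 = 0.0003814 A
|I_R2| = 0.0003814 A

Final answer: |I_R2| = 0.0003814 A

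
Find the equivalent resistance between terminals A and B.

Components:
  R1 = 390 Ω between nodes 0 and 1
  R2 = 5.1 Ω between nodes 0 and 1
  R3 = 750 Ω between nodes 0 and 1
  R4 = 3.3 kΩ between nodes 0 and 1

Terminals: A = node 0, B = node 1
Reduce the network between node 0 (A) and node 1 (B) by series/parallel combination:
  Rp1 = R1 ‖ R2 ‖ R3 ‖ R4 (parallel, all between nodes 0 and 1) = 1/(1/390 + 1/5.1 + 1/750 + 1/3300) = 4.993 Ω
R_eq = 4.993 Ω

Final answer: 4.993 Ω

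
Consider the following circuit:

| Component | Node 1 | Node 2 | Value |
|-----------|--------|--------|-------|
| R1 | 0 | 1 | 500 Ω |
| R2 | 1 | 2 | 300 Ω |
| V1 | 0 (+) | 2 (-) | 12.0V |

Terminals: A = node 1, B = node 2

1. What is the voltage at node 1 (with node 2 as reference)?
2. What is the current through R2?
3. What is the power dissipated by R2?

Nodal analysis, taking node 2 as the 0 V reference.
Source V1 fixes V_0 = 12 V.
KCL at each unknown node (sum of currents leaving = 0; resistances in Ω):
  Node 1: (V_1 - 12)/500 + (V_1 - 0)/300 = 0
Collecting terms: 0.005333 × V_1 = 0.024  =>  V_1 = 4.5 V
Part 1:
  Read off the nodal solution: V_1 = 4.5 V
Part 2:
  I_R2 = (V_1 - V_2)/R2 = (4.5 - 0)/300 = 0.015 A
  Magnitude: I_R2 = 0.015 A
Part 3:
  I_R2 = (V_1 - V_2)/R2 = (4.5 - 0)/300 = 0.015 A
  P_R2 = I_R2² × R2 = (0.015)² × 300 = 0.0675 W

Final answers:
1. V_1 = 4.5 V
2. I_R2 = 0.015 A
3. P_R2 = 0.0675 W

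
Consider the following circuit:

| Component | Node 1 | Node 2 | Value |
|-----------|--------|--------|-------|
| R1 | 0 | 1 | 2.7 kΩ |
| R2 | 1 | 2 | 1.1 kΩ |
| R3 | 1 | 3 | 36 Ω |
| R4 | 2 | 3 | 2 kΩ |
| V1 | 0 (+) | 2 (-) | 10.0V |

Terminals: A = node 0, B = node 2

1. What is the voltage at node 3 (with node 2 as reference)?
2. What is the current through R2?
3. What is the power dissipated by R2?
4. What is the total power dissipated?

Nodal analysis, taking node 2 as the 0 V reference.
Source V1 fixes V_0 = 10 V.
KCL at each unknown node (sum of currents leaving = 0; resistances in Ω):
  Node 1: (V_1 - 10)/2700 + (V_1 - 0)/1100 + (V_1 - V_3)/36 = 0
  Node 3: (V_3 - V_1)/36 + (V_3 - 0)/2000 = 0
Collecting terms (coefficients in siemens):
  0.02906·V_1 - 0.02778·V_3 = 0.003704
  0.02828·V_3 - 0.02778·V_1 = 0
Determinant D = (0.02906)(0.02828) - (-0.02778)(-0.02778) = 0.00005007
V_1 = [(0.003704)(0.02828) - (-0.02778)(0)]/D = 2.092 V
V_3 = [(0.02906)(0) - (0.003704)(-0.02778)]/D = 2.055 V
Part 1:
  Read off the nodal solution: V_3 = 2.055 V
Part 2:
  I_R2 = (V_1 - V_2)/R2 = (2.092 - 0)/1100 = 0.001902 A
  Magnitude: I_R2 = 0.001902 A
Part 3:
  I_R2 = (V_1 - V_2)/R2 = (2.092 - 0)/1100 = 0.001902 A
  P_R2 = I_R2² × R2 = (0.001902)² × 1100 = 0.003978 W
Part 4:
  Power in each resistor, P = (ΔV)²/R:
    P_R1 = (10 - 2.092)²/2700 = 0.02316 W
    P_R2 = (2.092 - 0)²/1100 = 0.003978 W
    P_R3 = (2.092 - 2.055)²/36 = 0.000038 W
    P_R4 = (0 - 2.055)²/2000 = 0.002111 W
  P_total = P_R1 + P_R2 + P_R3 + P_R4 = 0.02929 W

Final answers:
1. V_3 = 2.055 V
2. I_R2 = 0.001902 A
3. P_R2 = 0.003978 W
4. P_total = 0.02929 W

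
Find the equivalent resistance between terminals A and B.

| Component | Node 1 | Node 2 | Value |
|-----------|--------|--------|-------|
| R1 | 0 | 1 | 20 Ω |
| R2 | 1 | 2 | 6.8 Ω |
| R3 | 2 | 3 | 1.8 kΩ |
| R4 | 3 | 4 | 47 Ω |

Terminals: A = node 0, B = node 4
Reduce the network between node 0 (A) and node 4 (B) by series/parallel combination:
  Rs1 = R1 + R2 (series, joined only at node 1) = 20 + 6.8 = 26.8 Ω
  Rs2 = R3 + Rs1 (series, joined only at node 2) = 1800 + 26.8 = 1827 Ω
  Rs3 = R4 + Rs2 (series, joined only at node 3) = 47 + 1827 = 1874 Ω
R_eq = 1.874 kΩ

Final answer: 1.874 kΩ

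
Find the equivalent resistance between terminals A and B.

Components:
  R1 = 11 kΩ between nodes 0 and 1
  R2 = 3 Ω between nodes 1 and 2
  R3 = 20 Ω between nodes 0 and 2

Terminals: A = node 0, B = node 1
Reduce the network between node 0 (A) and node 1 (B) by series/parallel combination:
  Rs1 = R3 + R2 (series, joined only at node 2) = 20 + 3 = 23 Ω
  Rp1 = R1 ‖ Rs1 (parallel, both between nodes 0 and 1) = 1/(1/11000 + 1/23) = 22.95 Ω
R_eq = 22.95 Ω

Final answer: 22.95 Ω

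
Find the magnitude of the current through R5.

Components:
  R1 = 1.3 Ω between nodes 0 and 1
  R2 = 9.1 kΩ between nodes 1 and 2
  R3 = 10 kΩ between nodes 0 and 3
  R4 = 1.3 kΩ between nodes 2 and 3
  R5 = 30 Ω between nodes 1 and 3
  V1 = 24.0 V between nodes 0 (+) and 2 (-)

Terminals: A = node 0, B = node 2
Nodal analysis, taking node 2 as the 0 V reference.
Source V1 fixes V_0 = 24 V.
KCL at each unknown node (sum of currents leaving = 0; resistances in Ω):
  Node 1: (V_1 - 24)/1.3 + (V_1 - 0)/9100 + (V_1 - V_3)/30 = 0
  Node 3: (V_3 - 24)/10000 + (V_3 - 0)/1300 + (V_3 - V_1)/30 = 0
Collecting terms (coefficients in siemens):
  0.8027·V_1 - 0.03333·V_3 = 18.46
  0.0342·V_3 - 0.03333·V_1 = 0.0024
Determinant D = (0.8027)(0.0342) - (-0.03333)(-0.03333) = 0.02634
V_1 = [(18.46)(0.0342) - (-0.03333)(0.0024)]/D = 23.97 V
V_3 = [(0.8027)(0.0024) - (18.46)(-0.03333)]/D = 23.43 V
I_R5 = (V_1 - V_3)/R5 = (23.97 - 23.43)/30 = 0.01797 A
|I_R5| = 0.01797 A

Final answer: |I_R5| = 0.01797 A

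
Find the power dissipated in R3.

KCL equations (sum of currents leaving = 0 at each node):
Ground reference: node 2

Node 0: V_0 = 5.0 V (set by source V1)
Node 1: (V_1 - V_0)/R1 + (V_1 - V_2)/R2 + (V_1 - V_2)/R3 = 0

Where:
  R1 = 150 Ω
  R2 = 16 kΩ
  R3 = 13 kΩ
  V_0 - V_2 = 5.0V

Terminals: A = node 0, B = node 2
Nodal analysis, taking node 2 as the 0 V reference.
Source V1 fixes V_0 = 5 V.
KCL at each unknown node (sum of currents leaving = 0; resistances in Ω):
  Node 1: (V_1 - 5)/150 + (V_1 - 0)/16000 + (V_1 - 0)/13000 = 0
Collecting terms: 0.006806 × V_1 = 0.03333  =>  V_1 = 4.898 V
I_R3 = (V_1 - V_2)/R3 = (4.898 - 0)/13000 = 0.0003767 A
P_R3 = I_R3² × R3 = (0.0003767)² × 13000 = 0.001845 W

Final answer: 0.001845 W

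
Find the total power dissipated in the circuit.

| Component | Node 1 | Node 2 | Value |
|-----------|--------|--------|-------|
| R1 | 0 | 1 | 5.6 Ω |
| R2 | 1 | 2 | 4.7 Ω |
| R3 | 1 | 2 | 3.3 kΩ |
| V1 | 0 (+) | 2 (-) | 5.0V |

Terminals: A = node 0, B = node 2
Nodal analysis, taking node 2 as the 0 V reference.
Source V1 fixes V_0 = 5 V.
KCL at each unknown node (sum of currents leaving = 0; resistances in Ω):
  Node 1: (V_1 - 5)/5.6 + (V_1 - 0)/4.7 + (V_1 - 0)/3300 = 0
Collecting terms: 0.3916 × V_1 = 0.8929  =>  V_1 = 2.28 V
Power in each resistor, P = (ΔV)²/R:
  P_R1 = (5 - 2.28)²/5.6 = 1.321 W
  P_R2 = (2.28 - 0)²/4.7 = 1.106 W
  P_R3 = (2.28 - 0)²/3300 = 0.001575 W
P_total = P_R1 + P_R2 + P_R3 = 2.429 W

Final answer: 2.429 W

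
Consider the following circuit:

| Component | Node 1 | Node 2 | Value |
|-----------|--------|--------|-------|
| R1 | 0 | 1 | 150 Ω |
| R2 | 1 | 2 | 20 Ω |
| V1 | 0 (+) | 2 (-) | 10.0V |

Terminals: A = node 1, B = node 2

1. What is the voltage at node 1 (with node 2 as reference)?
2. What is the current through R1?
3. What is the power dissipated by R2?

Nodal analysis, taking node 2 as the 0 V reference.
Source V1 fixes V_0 = 10 V.
KCL at each unknown node (sum of currents leaving = 0; resistances in Ω):
  Node 1: (V_1 - 10)/150 + (V_1 - 0)/20 = 0
Collecting terms: 0.05667 × V_1 = 0.06667  =>  V_1 = 1.176 V
Part 1:
  Read off the nodal solution: V_1 = 1.176 V
Part 2:
  I_R1 = (V_0 - V_1)/R1 = (10 - 1.176)/150 = 0.05882 A
  Magnitude: I_R1 = 0.05882 A
Part 3:
  I_R2 = (V_1 - V_2)/R2 = (1.176 - 0)/20 = 0.05882 A
  P_R2 = I_R2² × R2 = (0.05882)² × 20 = 0.0692 W

Final answers:
1. V_1 = 1.176 V
2. I_R1 = 0.05882 A
3. P_R2 = 0.0692 W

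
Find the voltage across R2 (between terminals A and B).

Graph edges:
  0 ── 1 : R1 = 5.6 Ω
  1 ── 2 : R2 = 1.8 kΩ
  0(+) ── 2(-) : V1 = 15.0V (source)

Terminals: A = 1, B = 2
R1 and R2 are in series across V1 (node 0 → node 1 → node 2), and the output A–B is taken across R2, so this is a voltage divider.
Series current: I = V1/(R1 + R2) = 15/(5.6 + 1800) = 15/1806 = 0.008307 A
V_R2 = I × R2 = V1 × R2/(R1 + R2) = 15 × 1800/1806 = 14.95 V

Final answer: 14.95 V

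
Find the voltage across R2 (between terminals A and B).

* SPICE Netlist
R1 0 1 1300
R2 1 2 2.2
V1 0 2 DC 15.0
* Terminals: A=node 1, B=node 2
R1 and R2 are in series across V1 (node 0 → node 1 → node 2), and the output A–B is taken across R2, so this is a voltage divider.
Series current: I = V1/(R1 + R2) = 15/(1300 + 2.2) = 15/1302 = 0.01152 A
V_R2 = I × R2 = V1 × R2/(R1 + R2) = 15 × 2.2/1302 = 0.02534 V

Final answer: 0.02534 V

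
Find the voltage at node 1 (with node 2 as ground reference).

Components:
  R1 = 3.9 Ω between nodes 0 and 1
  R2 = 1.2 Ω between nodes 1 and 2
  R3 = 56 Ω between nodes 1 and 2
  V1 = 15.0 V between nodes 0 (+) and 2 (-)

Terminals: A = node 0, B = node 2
Nodal analysis, taking node 2 as the 0 V reference.
Source V1 fixes V_0 = 15 V.
KCL at each unknown node (sum of currents leaving = 0; resistances in Ω):
  Node 1: (V_1 - 15)/3.9 + (V_1 - 0)/1.2 + (V_1 - 0)/56 = 0
Collecting terms: 1.108 × V_1 = 3.846  =>  V_1 = 3.473 V
The requested potential is V_1 = 3.473 V.

Final answer: V_1 = 3.473 V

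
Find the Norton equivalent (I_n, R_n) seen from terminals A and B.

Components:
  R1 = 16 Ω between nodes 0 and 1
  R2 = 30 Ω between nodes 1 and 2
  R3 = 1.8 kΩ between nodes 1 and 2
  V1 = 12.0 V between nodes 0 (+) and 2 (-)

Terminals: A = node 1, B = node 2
Find the Thévenin equivalent first; then I_n = V_th/R_th and R_n = R_th.
Step 1 — V_th is the open-circuit voltage V_A - V_B (nothing connected across the terminals).
Nodal analysis, taking node 2 as the 0 V reference.
Source V1 fixes V_0 = 12 V.
KCL at each unknown node (sum of currents leaving = 0; resistances in Ω):
  Node 1: (V_1 - 12)/16 + (V_1 - 0)/30 + (V_1 - 0)/1800 = 0
Collecting terms: 0.09639 × V_1 = 0.75  =>  V_1 = 7.781 V
V_th = V_1 - V_2 = 7.781 - 0 = 7.781 V
Step 2 — R_th: zero the source — replace V1 by a short circuit (node 2 merges into node 0) — and find the resistance seen between A (node 1) and B (node 0).
Reduce the network between node 1 (A) and node 0 (B) by series/parallel combination:
  Rp1 = R1 ‖ R2 ‖ R3 (parallel, all between nodes 0 and 1) = 1/(1/16 + 1/30 + 1/1800) = 10.37 Ω
R_th = 10.37 Ω
I_n = V_th/R_th = 7.781/10.37 = 0.75 A, and R_n = R_th = 10.37 Ω

Final answer: I_n = 0.75 A, R_n = 10.37 Ω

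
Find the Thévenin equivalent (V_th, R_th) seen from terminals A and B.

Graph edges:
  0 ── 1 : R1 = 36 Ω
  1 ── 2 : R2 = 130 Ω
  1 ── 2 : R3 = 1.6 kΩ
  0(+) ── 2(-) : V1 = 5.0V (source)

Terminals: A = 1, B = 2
Step 1 — V_th is the open-circuit voltage V_A - V_B (nothing connected across the terminals).
Nodal analysis, taking node 2 as the 0 V reference.
Source V1 fixes V_0 = 5 V.
KCL at each unknown node (sum of currents leaving = 0; resistances in Ω):
  Node 1: (V_1 - 5)/36 + (V_1 - 0)/130 + (V_1 - 0)/1600 = 0
Collecting terms: 0.0361 × V_1 = 0.1389  =>  V_1 = 3.848 V
V_th = V_1 - V_2 = 3.848 - 0 = 3.848 V
Step 2 — R_th: zero the source — replace V1 by a short circuit (node 2 merges into node 0) — and find the resistance seen between A (node 1) and B (node 0).
Reduce the network between node 1 (A) and node 0 (B) by series/parallel combination:
  Rp1 = R1 ‖ R2 ‖ R3 (parallel, all between nodes 0 and 1) = 1/(1/36 + 1/130 + 1/1600) = 27.7 Ω
R_th = 27.7 Ω

Final answer: V_th = 3.848 V, R_th = 27.7 Ω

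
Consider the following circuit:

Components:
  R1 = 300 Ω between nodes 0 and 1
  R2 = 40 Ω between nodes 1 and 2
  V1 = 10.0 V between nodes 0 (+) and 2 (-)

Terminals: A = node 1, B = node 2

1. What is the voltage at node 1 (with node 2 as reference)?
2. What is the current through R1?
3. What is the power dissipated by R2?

Nodal analysis, taking node 2 as the 0 V reference.
Source V1 fixes V_0 = 10 V.
KCL at each unknown node (sum of currents leaving = 0; resistances in Ω):
  Node 1: (V_1 - 10)/300 + (V_1 - 0)/40 = 0
Collecting terms: 0.02833 × V_1 = 0.03333  =>  V_1 = 1.176 V
Part 1:
  Read off the nodal solution: V_1 = 1.176 V
Part 2:
  I_R1 = (V_0 - V_1)/R1 = (10 - 1.176)/300 = 0.02941 A
  Magnitude: I_R1 = 0.02941 A
Part 3:
  I_R2 = (V_1 - V_2)/R2 = (1.176 - 0)/40 = 0.02941 A
  P_R2 = I_R2² × R2 = (0.02941)² × 40 = 0.0346 W

Final answers:
1. V_1 = 1.176 V
2. I_R1 = 0.02941 A
3. P_R2 = 0.0346 W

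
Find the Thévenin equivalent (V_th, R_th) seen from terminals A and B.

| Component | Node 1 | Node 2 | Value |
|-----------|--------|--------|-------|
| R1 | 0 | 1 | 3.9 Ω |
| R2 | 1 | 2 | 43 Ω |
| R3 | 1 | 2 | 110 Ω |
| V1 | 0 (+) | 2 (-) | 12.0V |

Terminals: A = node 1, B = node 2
Step 1 — V_th is the open-circuit voltage V_A - V_B (nothing connected across the terminals).
Nodal analysis, taking node 2 as the 0 V reference.
Source V1 fixes V_0 = 12 V.
KCL at each unknown node (sum of currents leaving = 0; resistances in Ω):
  Node 1: (V_1 - 12)/3.9 + (V_1 - 0)/43 + (V_1 - 0)/110 = 0
Collecting terms: 0.2888 × V_1 = 3.077  =>  V_1 = 10.66 V
V_th = V_1 - V_2 = 10.66 - 0 = 10.66 V
Step 2 — R_th: zero the source — replace V1 by a short circuit (node 2 merges into node 0) — and find the resistance seen between A (node 1) and B (node 0).
Reduce the network between node 1 (A) and node 0 (B) by series/parallel combination:
  Rp1 = R1 ‖ R2 ‖ R3 (parallel, all between nodes 0 and 1) = 1/(1/3.9 + 1/43 + 1/110) = 3.463 Ω
R_th = 3.463 Ω

Final answer: V_th = 10.66 V, R_th = 3.463 Ω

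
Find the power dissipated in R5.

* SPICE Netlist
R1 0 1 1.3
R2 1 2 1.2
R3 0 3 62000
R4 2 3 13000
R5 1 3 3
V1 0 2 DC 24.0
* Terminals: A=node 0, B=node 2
Nodal analysis, taking node 2 as the 0 V reference.
Source V1 fixes V_0 = 24 V.
KCL at each unknown node (sum of currents leaving = 0; resistances in Ω):
  Node 1: (V_1 - 24)/1.3 + (V_1 - 0)/1.2 + (V_1 - V_3)/3 = 0
  Node 3: (V_3 - 24)/62000 + (V_3 - 0)/13000 + (V_3 - V_1)/3 = 0
Collecting terms (coefficients in siemens):
  1.936·V_1 - 0.3333·V_3 = 18.46
  0.3334·V_3 - 0.3333·V_1 = 0.0003871
Determinant D = (1.936)(0.3334) - (-0.3333)(-0.3333) = 0.5344
V_1 = [(18.46)(0.3334) - (-0.3333)(0.0003871)]/D = 11.52 V
V_3 = [(1.936)(0.0003871) - (18.46)(-0.3333)]/D = 11.52 V
I_R5 = (V_1 - V_3)/R5 = (11.52 - 11.52)/3 = 0.0006846 A
P_R5 = I_R5² × R5 = (0.0006846)² × 3 = 0.000001406 W

Final answer: 1.406e-06 W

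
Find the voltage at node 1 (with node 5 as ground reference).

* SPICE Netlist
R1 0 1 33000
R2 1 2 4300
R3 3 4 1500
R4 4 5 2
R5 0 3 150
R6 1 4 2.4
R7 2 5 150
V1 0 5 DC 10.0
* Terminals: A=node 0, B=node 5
Nodal analysis, taking node 5 as the 0 V reference.
Source V1 fixes V_0 = 10 V.
KCL at each unknown node (sum of currents leaving = 0; resistances in Ω):
  Node 1: (V_1 - 10)/33000 + (V_1 - V_2)/4300 + (V_1 - V_4)/2.4 = 0
  Node 2: (V_2 - V_1)/4300 + (V_2 - 0)/150 = 0
  Node 3: (V_3 - V_4)/1500 + (V_3 - 10)/150 = 0
  Node 4: (V_4 - V_3)/1500 + (V_4 - 0)/2 + (V_4 - V_1)/2.4 = 0
Collecting terms (coefficients in siemens):
  0.4169·V_1 - 0.0002326·V_2 - 0.4167·V_4 = 0.000303
  0.006899·V_2 - 0.0002326·V_1 = 0
  0.007333·V_3 - 0.0006667·V_4 = 0.06667
  0.9173·V_4 - 0.4167·V_1 - 0.0006667·V_3 = 0
Solving these 4 simultaneous equations (Gaussian elimination) gives:
  V_1 = 0.01342 V, V_2 = 0.0004525 V, V_3 = 9.092 V, V_4 = 0.01271 V
The requested potential is V_1 = 0.01342 V.

Final answer: V_1 = 0.01342 V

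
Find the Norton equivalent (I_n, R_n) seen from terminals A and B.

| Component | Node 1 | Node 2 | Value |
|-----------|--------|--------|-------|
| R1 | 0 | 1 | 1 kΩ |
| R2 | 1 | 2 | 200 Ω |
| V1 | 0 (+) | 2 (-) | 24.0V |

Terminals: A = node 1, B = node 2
Find the Thévenin equivalent first; then I_n = V_th/R_th and R_n = R_th.
Step 1 — V_th is the open-circuit voltage V_A - V_B (nothing connected across the terminals).
Nodal analysis, taking node 2 as the 0 V reference.
Source V1 fixes V_0 = 24 V.
KCL at each unknown node (sum of currents leaving = 0; resistances in Ω):
  Node 1: (V_1 - 24)/1000 + (V_1 - 0)/200 = 0
Collecting terms: 0.006 × V_1 = 0.024  =>  V_1 = 4 V
V_th = V_1 - V_2 = 4 - 0 = 4 V
Step 2 — R_th: zero the source — replace V1 by a short circuit (node 2 merges into node 0) — and find the resistance seen between A (node 1) and B (node 0).
Reduce the network between node 1 (A) and node 0 (B) by series/parallel combination:
  Rp1 = R1 ‖ R2 (parallel, both between nodes 0 and 1) = 1/(1/1000 + 1/200) = 166.7 Ω
R_th = 166.7 Ω
I_n = V_th/R_th = 4/166.7 = 0.024 A, and R_n = R_th = 166.7 Ω

Final answer: I_n = 0.024 A, R_n = 166.7 Ω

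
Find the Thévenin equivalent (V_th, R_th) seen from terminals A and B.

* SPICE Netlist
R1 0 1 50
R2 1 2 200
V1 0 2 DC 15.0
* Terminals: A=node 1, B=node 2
Step 1 — V_th is the open-circuit voltage V_A - V_B (nothing connected across the terminals).
Nodal analysis, taking node 2 as the 0 V reference.
Source V1 fixes V_0 = 15 V.
KCL at each unknown node (sum of currents leaving = 0; resistances in Ω):
  Node 1: (V_1 - 15)/50 + (V_1 - 0)/200 = 0
Collecting terms: 0.025 × V_1 = 0.3  =>  V_1 = 12 V
V_th = V_1 - V_2 = 12 - 0 = 12 V
Step 2 — R_th: zero the source — replace V1 by a short circuit (node 2 merges into node 0) — and find the resistance seen between A (node 1) and B (node 0).
Reduce the network between node 1 (A) and node 0 (B) by series/parallel combination:
  Rp1 = R1 ‖ R2 (parallel, both between nodes 0 and 1) = 1/(1/50 + 1/200) = 40 Ω
R_th = 40 Ω

Final answer: V_th = 12 V, R_th = 40 Ω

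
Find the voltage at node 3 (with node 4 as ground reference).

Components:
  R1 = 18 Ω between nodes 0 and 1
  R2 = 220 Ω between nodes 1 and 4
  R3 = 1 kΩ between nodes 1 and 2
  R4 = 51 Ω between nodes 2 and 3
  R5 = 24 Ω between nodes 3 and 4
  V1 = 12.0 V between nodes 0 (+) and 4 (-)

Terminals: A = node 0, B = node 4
Nodal analysis, taking node 4 as the 0 V reference.
Source V1 fixes V_0 = 12 V.
KCL at each unknown node (sum of currents leaving = 0; resistances in Ω):
  Node 1: (V_1 - 12)/18 + (V_1 - 0)/220 + (V_1 - V_2)/1000 = 0
  Node 2: (V_2 - V_1)/1000 + (V_2 - V_3)/51 = 0
  Node 3: (V_3 - V_2)/51 + (V_3 - 0)/24 = 0
Collecting terms (coefficients in siemens):
  0.0611·V_1 - 0.001·V_2 = 0.6667
  0.02061·V_2 - 0.001·V_1 - 0.01961·V_3 = 0
  0.06127·V_3 - 0.01961·V_2 = 0
Solving these 3 simultaneous equations (Gaussian elimination) gives:
  V_1 = 10.92 V, V_2 = 0.7621 V, V_3 = 0.2439 V
The requested potential is V_3 = 0.2439 V.

Final answer: V_3 = 0.2439 V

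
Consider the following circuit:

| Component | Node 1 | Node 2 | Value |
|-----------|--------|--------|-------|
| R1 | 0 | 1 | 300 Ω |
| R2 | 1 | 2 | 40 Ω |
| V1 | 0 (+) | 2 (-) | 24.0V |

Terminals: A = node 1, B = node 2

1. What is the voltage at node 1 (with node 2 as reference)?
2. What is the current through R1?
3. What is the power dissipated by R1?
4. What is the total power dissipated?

Nodal analysis, taking node 2 as the 0 V reference.
Source V1 fixes V_0 = 24 V.
KCL at each unknown node (sum of currents leaving = 0; resistances in Ω):
  Node 1: (V_1 - 24)/300 + (V_1 - 0)/40 = 0
Collecting terms: 0.02833 × V_1 = 0.08  =>  V_1 = 2.824 V
Part 1:
  Read off the nodal solution: V_1 = 2.824 V
Part 2:
  I_R1 = (V_0 - V_1)/R1 = (24 - 2.824)/300 = 0.07059 A
  Magnitude: I_R1 = 0.07059 A
Part 3:
  I_R1 = (V_0 - V_1)/R1 = (24 - 2.824)/300 = 0.07059 A
  P_R1 = I_R1² × R1 = (0.07059)² × 300 = 1.495 W
Part 4:
  Power in each resistor, P = (ΔV)²/R:
    P_R1 = (24 - 2.824)²/300 = 1.495 W
    P_R2 = (2.824 - 0)²/40 = 0.1993 W
  P_total = P_R1 + P_R2 = 1.694 W

Final answers:
1. V_1 = 2.824 V
2. I_R1 = 0.07059 A
3. P_R1 = 1.495 W
4. P_total = 1.694 W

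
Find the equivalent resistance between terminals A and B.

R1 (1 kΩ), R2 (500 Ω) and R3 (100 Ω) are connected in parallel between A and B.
Reduce the network between node 0 (A) and node 1 (B) by series/parallel combination:
  Rp1 = R1 ‖ R2 ‖ R3 (parallel, all between nodes 0 and 1) = 1/(1/1000 + 1/500 + 1/100) = 76.92 Ω
R_eq = 76.92 Ω

Final answer: 76.92 Ω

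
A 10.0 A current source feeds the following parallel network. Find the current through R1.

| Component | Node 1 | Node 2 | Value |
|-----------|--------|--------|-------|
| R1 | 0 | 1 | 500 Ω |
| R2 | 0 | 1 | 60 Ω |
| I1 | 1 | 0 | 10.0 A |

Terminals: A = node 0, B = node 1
All resistors sit directly between nodes 0 and 1, so they are in parallel and share one voltage V; the full source current 10 A splits among them.
1/R_par = 1/500 + 1/60 = 0.01867 S  =>  R_par = 53.57 Ω
V = I × R_par = 10 × 53.57 = 535.7 V
I_R1 = V/R1 = 535.7/500 = 1.071 A

Final answer: 1.071 A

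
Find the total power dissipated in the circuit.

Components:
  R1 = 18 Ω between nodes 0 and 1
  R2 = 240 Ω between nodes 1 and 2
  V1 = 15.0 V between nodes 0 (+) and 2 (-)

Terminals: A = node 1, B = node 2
Nodal analysis, taking node 2 as the 0 V reference.
Source V1 fixes V_0 = 15 V.
KCL at each unknown node (sum of currents leaving = 0; resistances in Ω):
  Node 1: (V_1 - 15)/18 + (V_1 - 0)/240 = 0
Collecting terms: 0.05972 × V_1 = 0.8333  =>  V_1 = 13.95 V
Power in each resistor, P = (ΔV)²/R:
  P_R1 = (15 - 13.95)²/18 = 0.06084 W
  P_R2 = (13.95 - 0)²/240 = 0.8112 W
P_total = P_R1 + P_R2 = 0.8721 W

Final answer: 0.8721 W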